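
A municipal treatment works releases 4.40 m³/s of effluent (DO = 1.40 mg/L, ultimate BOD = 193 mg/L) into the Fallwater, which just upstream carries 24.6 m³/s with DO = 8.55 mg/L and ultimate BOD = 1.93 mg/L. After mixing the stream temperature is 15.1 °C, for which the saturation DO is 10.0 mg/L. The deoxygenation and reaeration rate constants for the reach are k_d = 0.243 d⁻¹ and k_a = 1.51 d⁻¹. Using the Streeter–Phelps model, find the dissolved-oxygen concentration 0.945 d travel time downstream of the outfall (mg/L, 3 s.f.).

Mixed DO = (24.6×8.55 + 4.40×1.40)/(24.6+4.40) = 216.5/29.00 = 7.465 mg/L.
Mixed L₀ = (24.6×1.93 + 4.40×193)/(29.00) = 896.7/29.00 = 30.92 mg/L.
Initial deficit D₀ = C_s − DO₀ = 10.0 − 7.465 = 2.535 mg/L.
D(0.945) = [0.243×30.92/(1.51−0.243)](e^(−0.243×0.945) − e^(−1.51×0.945)) + 2.535 e^(−1.51×0.945)
= 5.930 × (0.7948 − 0.2400) + 2.535 × 0.2400 = 3.898 mg/L.
DO = 10.0 − 3.898 = 6.102 mg/L.

DO ≈ 6.10 mg/L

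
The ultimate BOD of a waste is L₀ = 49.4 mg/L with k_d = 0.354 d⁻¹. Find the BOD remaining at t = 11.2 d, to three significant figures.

L_t = L₀ e^(−k_d t) = 49.4 × e^(−0.354×11.2) = 49.4 × 0.01897 = 0.9372 mg/L.

L ≈ 0.937 mg/L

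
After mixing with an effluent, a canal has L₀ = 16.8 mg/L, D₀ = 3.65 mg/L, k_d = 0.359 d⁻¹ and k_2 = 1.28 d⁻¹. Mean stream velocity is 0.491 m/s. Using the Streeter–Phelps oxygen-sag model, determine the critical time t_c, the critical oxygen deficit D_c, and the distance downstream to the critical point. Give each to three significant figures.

t_c ≈ 0.495 d; D_c ≈ 3.94 mg/L; x_c ≈ 21.0 km

With k_2/k_d = 3.565 and 1 − D₀(k_2−k_d)/(k_d L₀) = 0.4426,
t_c = ln(3.565 × 0.4426) / (1.28 − 0.359) = ln(1.578) / 0.9210 = 0.4563/0.9210 = 0.4954 d.
D_c = (k_d/k_2) L₀ e^(−k_d t_c) = (0.359/1.28) × 16.8 × e^(−0.359×0.4954) = 0.2805 × 16.8 × 0.8371 = 3.944 mg/L.
x_c = v t_c = 0.491 m/s × 0.4954 d × 86400 s/d = 21020 m ≈ 21.0 km.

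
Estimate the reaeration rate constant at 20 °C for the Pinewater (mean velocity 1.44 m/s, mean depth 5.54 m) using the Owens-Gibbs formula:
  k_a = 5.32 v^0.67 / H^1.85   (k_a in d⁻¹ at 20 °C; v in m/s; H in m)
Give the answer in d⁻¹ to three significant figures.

k_a ≈ 0.286 d⁻¹

k_a = 5.32 × 1.44^0.67 / 5.54^1.85 = 5.32 × 1.277 / 23.74 = 0.2861 d⁻¹.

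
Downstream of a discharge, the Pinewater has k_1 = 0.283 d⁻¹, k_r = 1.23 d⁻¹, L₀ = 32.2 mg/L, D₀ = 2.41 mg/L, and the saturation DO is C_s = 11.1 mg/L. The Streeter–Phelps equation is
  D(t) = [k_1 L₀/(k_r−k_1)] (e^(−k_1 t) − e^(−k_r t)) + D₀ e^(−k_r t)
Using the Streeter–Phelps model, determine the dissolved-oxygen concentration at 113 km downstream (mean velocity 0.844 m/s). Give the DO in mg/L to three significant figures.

Travel time t = x/v = 113 km / (0.844 m/s) = 113000 m / 0.844 m/s = 133900 s = 1.550 d.
k_1 L₀/(k_r−k_1) = 0.283×32.2/(1.23−0.283) = 9.113/0.9470 = 9.623 mg/L.
e^(−k_1 t) = e^(−0.283×1.550) = 0.6450; e^(−k_r t) = e^(−1.23×1.550) = 0.1487.
D = 9.623 × (0.6450 − 0.1487) + 2.41 × 0.1487 = 4.776 + 0.3583 = 5.134 mg/L.
DO = C_s − D = 11.1 − 5.134 = 5.966 mg/L.

DO ≈ 5.97 mg/L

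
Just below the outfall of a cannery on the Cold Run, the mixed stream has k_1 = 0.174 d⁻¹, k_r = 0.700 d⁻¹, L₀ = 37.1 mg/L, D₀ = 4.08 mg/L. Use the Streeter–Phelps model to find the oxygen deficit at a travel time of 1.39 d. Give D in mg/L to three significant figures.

D ≈ 6.54 mg/L

k_1 L₀/(k_r−k_1) = 0.174×37.1/(0.700−0.174) = 6.455/0.5260 = 12.27 mg/L.
e^(−k_1 t) = e^(−0.174×1.390) = 0.7852; e^(−k_r t) = e^(−0.700×1.390) = 0.3779.
D = 12.27 × (0.7852 − 0.3779) + 4.08 × 0.3779 = 4.998 + 1.542 = 6.540 mg/L.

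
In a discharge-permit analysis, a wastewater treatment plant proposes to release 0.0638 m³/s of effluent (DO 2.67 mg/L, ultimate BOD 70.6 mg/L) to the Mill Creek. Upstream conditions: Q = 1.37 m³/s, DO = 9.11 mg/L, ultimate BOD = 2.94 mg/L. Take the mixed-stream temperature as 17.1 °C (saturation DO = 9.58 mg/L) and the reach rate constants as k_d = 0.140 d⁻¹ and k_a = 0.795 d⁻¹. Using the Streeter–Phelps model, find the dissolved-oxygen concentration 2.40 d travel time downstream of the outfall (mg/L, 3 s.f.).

DO ≈ 8.75 mg/L

Mixed DO = (1.37×9.11 + 0.0638×2.67)/(1.37+0.0638) = 12.65/1.434 = 8.823 mg/L.
Mixed L₀ = (1.37×2.94 + 0.0638×70.6)/(1.434) = 8.532/1.434 = 5.951 mg/L.
Initial deficit D₀ = C_s − DO₀ = 9.58 − 8.823 = 0.7566 mg/L.
D(2.40) = [0.140×5.951/(0.795−0.140)](e^(−0.140×2.40) − e^(−0.795×2.40)) + 0.7566 e^(−0.795×2.40)
= 1.272 × (0.7146 − 0.1484) + 0.7566 × 0.1484 = 0.8325 mg/L.
DO = 9.58 − 0.8325 = 8.748 mg/L.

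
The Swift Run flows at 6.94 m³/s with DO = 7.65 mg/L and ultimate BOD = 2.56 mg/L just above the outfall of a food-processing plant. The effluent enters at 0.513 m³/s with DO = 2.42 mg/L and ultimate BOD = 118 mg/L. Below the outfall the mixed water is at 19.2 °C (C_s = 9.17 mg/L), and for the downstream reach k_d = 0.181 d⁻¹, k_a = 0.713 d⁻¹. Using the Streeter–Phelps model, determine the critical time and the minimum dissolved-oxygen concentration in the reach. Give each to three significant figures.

t_c ≈ 1.17 d; minimum DO ≈ 7.01 mg/L

Mixed DO = (6.94×7.65 + 0.513×2.42)/(6.94+0.513) = 54.33/7.453 = 7.290 mg/L.
Mixed L₀ = (6.94×2.56 + 0.513×118)/(7.453) = 78.30/7.453 = 10.51 mg/L.
Initial deficit D₀ = C_s − DO₀ = 9.17 − 7.290 = 1.880 mg/L.
t_c = (1/0.5320) ln[(0.713/0.181)(1 − 1.880×0.5320/(0.181×10.51))] = 1.880 × ln(1.867) = 1.174 d.
D_c = (0.181/0.713) × 10.51 × e^(−0.181×1.174) = 0.2539 × 10.51 × 0.8086 = 2.156 mg/L.
Minimum DO = 9.17 − 2.156 = 7.014 mg/L.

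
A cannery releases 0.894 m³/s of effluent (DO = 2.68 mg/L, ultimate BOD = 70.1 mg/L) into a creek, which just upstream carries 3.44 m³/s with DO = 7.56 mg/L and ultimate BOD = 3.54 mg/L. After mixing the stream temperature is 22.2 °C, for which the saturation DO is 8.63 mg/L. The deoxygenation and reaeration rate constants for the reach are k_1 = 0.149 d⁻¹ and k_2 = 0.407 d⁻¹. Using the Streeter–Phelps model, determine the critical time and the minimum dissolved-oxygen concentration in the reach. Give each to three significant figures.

t_c ≈ 2.99 d; minimum DO ≈ 4.58 mg/L

Mixed DO = (3.44×7.56 + 0.894×2.68)/(3.44+0.894) = 28.40/4.334 = 6.553 mg/L.
Mixed L₀ = (3.44×3.54 + 0.894×70.1)/(4.334) = 74.85/4.334 = 17.27 mg/L.
Initial deficit D₀ = C_s − DO₀ = 8.63 − 6.553 = 2.077 mg/L.
t_c = (1/0.2580) ln[(0.407/0.149)(1 − 2.077×0.2580/(0.149×17.27))] = 3.876 × ln(2.163) = 2.990 d.
D_c = (0.149/0.407) × 17.27 × e^(−0.149×2.990) = 0.3661 × 17.27 × 0.6405 = 4.049 mg/L.
Minimum DO = 8.63 − 4.049 = 4.581 mg/L.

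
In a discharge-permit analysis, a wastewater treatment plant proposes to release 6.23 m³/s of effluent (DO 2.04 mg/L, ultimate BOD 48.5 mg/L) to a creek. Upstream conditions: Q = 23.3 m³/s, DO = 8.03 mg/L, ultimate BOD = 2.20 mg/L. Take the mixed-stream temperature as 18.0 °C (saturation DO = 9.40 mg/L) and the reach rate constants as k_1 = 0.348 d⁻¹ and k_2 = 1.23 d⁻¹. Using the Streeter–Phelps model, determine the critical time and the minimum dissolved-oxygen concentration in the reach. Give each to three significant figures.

Mixed DO = (23.3×8.03 + 6.23×2.04)/(23.3+6.23) = 199.8/29.53 = 6.766 mg/L.
Mixed L₀ = (23.3×2.20 + 6.23×48.5)/(29.53) = 353.4/29.53 = 11.97 mg/L.
Initial deficit D₀ = C_s − DO₀ = 9.40 − 6.766 = 2.634 mg/L.
t_c = (1/0.8820) ln[(1.23/0.348)(1 − 2.634×0.8820/(0.348×11.97))] = 1.134 × ln(1.563) = 0.5065 d.
D_c = (0.348/1.23) × 11.97 × e^(−0.348×0.5065) = 0.2829 × 11.97 × 0.8384 = 2.839 mg/L.
Minimum DO = 9.40 − 2.839 = 6.561 mg/L.

t_c ≈ 0.506 d; minimum DO ≈ 6.56 mg/L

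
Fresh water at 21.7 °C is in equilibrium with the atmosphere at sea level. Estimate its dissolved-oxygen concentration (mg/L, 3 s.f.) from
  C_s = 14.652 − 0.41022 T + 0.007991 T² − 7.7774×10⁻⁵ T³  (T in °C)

C_s ≈ 8.72 mg/L

C_s = 14.652 − 0.41022×21.7 + 0.007991×21.7² − 7.7774×10⁻⁵×21.7³ = 8.718 mg/L.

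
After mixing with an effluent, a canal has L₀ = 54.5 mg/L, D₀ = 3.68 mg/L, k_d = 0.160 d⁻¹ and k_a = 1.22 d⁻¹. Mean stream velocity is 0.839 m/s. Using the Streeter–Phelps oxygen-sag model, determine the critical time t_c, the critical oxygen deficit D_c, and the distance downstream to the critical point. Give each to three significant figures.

t_c ≈ 1.36 d; D_c ≈ 5.75 mg/L; x_c ≈ 98.4 km

With k_a/k_d = 7.625 and 1 − D₀(k_a−k_d)/(k_d L₀) = 0.5527,
t_c = ln(7.625 × 0.5527) / (1.22 − 0.160) = ln(4.214) / 1.060 = 1.438/1.060 = 1.357 d.
D_c = (k_d/k_a) L₀ e^(−k_d t_c) = (0.160/1.22) × 54.5 × e^(−0.160×1.357) = 0.1311 × 54.5 × 0.8048 = 5.753 mg/L.
x_c = v t_c = 0.839 m/s × 1.357 d × 86400 s/d = 98370 m ≈ 98.4 km.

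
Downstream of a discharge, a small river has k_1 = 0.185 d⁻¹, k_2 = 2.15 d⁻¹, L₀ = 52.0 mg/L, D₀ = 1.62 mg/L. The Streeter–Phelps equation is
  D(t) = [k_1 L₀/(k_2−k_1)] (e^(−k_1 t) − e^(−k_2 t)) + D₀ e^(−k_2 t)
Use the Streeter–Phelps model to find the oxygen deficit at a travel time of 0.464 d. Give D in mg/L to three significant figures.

k_1 L₀/(k_2−k_1) = 0.185×52.0/(2.15−0.185) = 9.620/1.965 = 4.896 mg/L.
e^(−k_1 t) = e^(−0.185×0.4640) = 0.9177; e^(−k_2 t) = e^(−2.15×0.4640) = 0.3688.
D = 4.896 × (0.9177 − 0.3688) + 1.62 × 0.3688 = 2.688 + 0.5974 = 3.285 mg/L.

D ≈ 3.29 mg/L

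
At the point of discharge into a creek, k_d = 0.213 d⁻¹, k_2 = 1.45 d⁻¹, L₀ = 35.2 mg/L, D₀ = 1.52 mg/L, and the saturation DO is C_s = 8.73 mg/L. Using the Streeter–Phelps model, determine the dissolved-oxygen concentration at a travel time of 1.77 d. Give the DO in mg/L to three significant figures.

DO ≈ 4.92 mg/L

k_d L₀/(k_2−k_d) = 0.213×35.2/(1.45−0.213) = 7.498/1.237 = 6.061 mg/L.
e^(−k_d t) = e^(−0.213×1.770) = 0.6859; e^(−k_2 t) = e^(−1.45×1.770) = 0.07680.
D = 6.061 × (0.6859 − 0.07680) + 1.52 × 0.07680 = 3.692 + 0.1167 = 3.809 mg/L.
DO = C_s − D = 8.73 − 3.809 = 4.921 mg/L.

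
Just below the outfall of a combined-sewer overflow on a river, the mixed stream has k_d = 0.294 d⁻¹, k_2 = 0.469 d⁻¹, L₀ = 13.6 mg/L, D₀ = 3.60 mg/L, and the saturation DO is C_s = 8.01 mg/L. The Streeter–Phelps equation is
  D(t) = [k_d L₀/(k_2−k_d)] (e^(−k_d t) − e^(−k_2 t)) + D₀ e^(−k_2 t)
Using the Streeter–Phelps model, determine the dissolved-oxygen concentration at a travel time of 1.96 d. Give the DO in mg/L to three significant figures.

k_d L₀/(k_2−k_d) = 0.294×13.6/(0.469−0.294) = 3.998/0.1750 = 22.85 mg/L.
e^(−k_d t) = e^(−0.294×1.960) = 0.5620; e^(−k_2 t) = e^(−0.469×1.960) = 0.3988.
D = 22.85 × (0.5620 − 0.3988) + 3.60 × 0.3988 = 3.728 + 1.436 = 5.164 mg/L.
DO = C_s − D = 8.01 − 5.164 = 2.846 mg/L.

DO ≈ 2.85 mg/L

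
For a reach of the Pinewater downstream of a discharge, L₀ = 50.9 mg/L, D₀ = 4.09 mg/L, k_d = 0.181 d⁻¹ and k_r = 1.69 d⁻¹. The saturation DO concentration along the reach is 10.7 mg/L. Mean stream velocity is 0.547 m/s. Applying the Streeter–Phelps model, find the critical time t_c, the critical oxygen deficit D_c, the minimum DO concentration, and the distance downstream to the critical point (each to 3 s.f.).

t_c ≈ 0.746 d; D_c ≈ 4.76 mg/L; min DO ≈ 5.94 mg/L; x_c ≈ 35.3 km

With k_r/k_d = 9.337 and 1 − D₀(k_r−k_d)/(k_d L₀) = 0.3301,
t_c = ln(9.337 × 0.3301) / (1.69 − 0.181) = ln(3.082) / 1.509 = 1.126/1.509 = 0.7459 d.
L(t_c) = L₀ e^(−k_d t_c) = 50.9 × 0.8737 = 44.47 mg/L, and at the critical point k_r D_c = k_d L, so D_c = (0.181/1.69) × 44.47 = 4.763 mg/L.
Minimum DO = C_s − D_c = 10.7 − 4.763 = 5.937 mg/L.
x_c = v t_c = 0.547 m/s × 0.7459 d × 86400 s/d = 35250 m ≈ 35.3 km.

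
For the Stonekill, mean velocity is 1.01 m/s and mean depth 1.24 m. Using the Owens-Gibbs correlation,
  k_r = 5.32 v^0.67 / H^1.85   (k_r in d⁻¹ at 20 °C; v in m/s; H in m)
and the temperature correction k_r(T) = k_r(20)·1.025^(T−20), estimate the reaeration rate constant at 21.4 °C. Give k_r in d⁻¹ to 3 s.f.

k_r(20) = 5.32 × 1.01^0.67 / 1.24^1.85 = 5.32 × 1.007 / 1.489 = 3.597 d⁻¹.
k_r(21.4) = 3.597 × 1.025^(21.4−20) = 3.597 × 1.035 = 3.724 d⁻¹.

k_r ≈ 3.72 d⁻¹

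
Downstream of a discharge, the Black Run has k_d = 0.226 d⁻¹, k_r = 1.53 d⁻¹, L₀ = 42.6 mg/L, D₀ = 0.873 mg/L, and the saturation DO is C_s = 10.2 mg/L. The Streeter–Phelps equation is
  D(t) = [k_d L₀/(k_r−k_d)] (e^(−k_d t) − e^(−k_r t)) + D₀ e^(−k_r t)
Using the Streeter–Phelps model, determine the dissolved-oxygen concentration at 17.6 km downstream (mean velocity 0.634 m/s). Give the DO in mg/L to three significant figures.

Travel time t = x/v = 17.6 km / (0.634 m/s) = 17600 m / 0.634 m/s = 27760 s = 0.3213 d.
k_d L₀/(k_r−k_d) = 0.226×42.6/(1.53−0.226) = 9.628/1.304 = 7.383 mg/L.
e^(−k_d t) = e^(−0.226×0.3213) = 0.9300; e^(−k_r t) = e^(−1.53×0.3213) = 0.6117.
D = 7.383 × (0.9300 − 0.6117) + 0.873 × 0.6117 = 2.350 + 0.5340 = 2.884 mg/L.
DO = C_s − D = 10.2 − 2.884 = 7.316 mg/L.

DO ≈ 7.32 mg/L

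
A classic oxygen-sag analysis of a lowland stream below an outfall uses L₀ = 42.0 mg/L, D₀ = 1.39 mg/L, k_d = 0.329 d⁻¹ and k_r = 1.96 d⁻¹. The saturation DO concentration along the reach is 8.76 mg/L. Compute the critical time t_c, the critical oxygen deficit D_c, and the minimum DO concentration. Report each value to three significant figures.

At the critical point dD/dt = 0, so k_d L₀ e^(−k_d t) = k_r D. Substituting D(t) from the Streeter–Phelps equation and solving for t gives
t_c = ln[(k_r/k_d)(1 − D₀(k_r−k_d)/(k_d L₀))] / (k_r−k_d).
Here k_r−k_d = 1.631 d⁻¹ and 1 − D₀(k_r−k_d)/(k_d L₀) = 1 − 1.39×1.631/(0.329×42.0) = 0.8359, so
t_c = ln(5.957 × 0.8359) / 1.631 = 1.605 / 1.631 = 0.9843 d.
D_c = (k_d/k_r) L₀ e^(−k_d t_c) = (0.329/1.96) × 42.0 × e^(−0.329×0.9843) = 0.1679 × 42.0 × 0.7234 = 5.100 mg/L.
Minimum DO = C_s − D_c = 8.76 − 5.100 = 3.660 mg/L.

t_c ≈ 0.984 d; D_c ≈ 5.10 mg/L; min DO ≈ 3.66 mg/L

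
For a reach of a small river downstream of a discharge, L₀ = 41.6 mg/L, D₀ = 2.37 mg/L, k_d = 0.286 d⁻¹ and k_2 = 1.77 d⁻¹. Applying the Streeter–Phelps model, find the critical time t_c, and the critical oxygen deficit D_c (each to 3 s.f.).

t_c ≈ 0.992 d; D_c ≈ 5.06 mg/L

t_c = [1/(k_2−k_d)] ln[(k_2/k_d)(1 − D₀(k_2−k_d)/(k_d L₀))]
= [1/(1.77−0.286)] ln[(1.77/0.286)(1 − 2.37×1.484/(0.286×41.6))]
= (1/1.484) ln[6.189 × 0.7044] = 0.6739 × ln(4.359) = 0.6739 × 1.472 = 0.9921 d.
L(t_c) = L₀ e^(−k_d t_c) = 41.6 × 0.7530 = 31.32 mg/L, and at the critical point k_2 D_c = k_d L, so D_c = (0.286/1.77) × 31.32 = 5.061 mg/L.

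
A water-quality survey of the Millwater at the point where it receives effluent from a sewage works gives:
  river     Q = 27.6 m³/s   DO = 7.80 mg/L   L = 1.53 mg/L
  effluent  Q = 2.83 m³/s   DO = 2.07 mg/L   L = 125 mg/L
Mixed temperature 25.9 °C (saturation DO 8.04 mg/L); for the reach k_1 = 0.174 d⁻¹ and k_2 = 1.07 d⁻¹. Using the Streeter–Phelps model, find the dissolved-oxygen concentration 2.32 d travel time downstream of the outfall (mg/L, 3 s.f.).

Mixed DO = (27.6×7.80 + 2.83×2.07)/(27.6+2.83) = 221.1/30.43 = 7.267 mg/L.
Mixed L₀ = (27.6×1.53 + 2.83×125)/(30.43) = 396.0/30.43 = 13.01 mg/L.
Initial deficit D₀ = C_s − DO₀ = 8.04 − 7.267 = 0.7729 mg/L.
D(2.32) = [0.174×13.01/(1.07−0.174)](e^(−0.174×2.32) − e^(−1.07×2.32)) + 0.7729 e^(−1.07×2.32)
= 2.527 × (0.6679 − 0.08354) + 0.7729 × 0.08354 = 1.541 mg/L.
DO = 8.04 − 1.541 = 6.499 mg/L.

DO ≈ 6.50 mg/L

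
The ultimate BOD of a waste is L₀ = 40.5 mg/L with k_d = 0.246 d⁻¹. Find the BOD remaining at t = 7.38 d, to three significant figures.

L_t = L₀ e^(−k_d t) = 40.5 × e^(−0.246×7.38) = 40.5 × 0.1628 = 6.592 mg/L.

L ≈ 6.59 mg/L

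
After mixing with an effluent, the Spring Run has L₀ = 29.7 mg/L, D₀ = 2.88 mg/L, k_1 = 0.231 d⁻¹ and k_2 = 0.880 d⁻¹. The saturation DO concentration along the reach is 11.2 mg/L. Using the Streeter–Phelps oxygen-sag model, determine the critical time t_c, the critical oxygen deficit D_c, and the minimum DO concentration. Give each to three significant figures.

t_c = [1/(k_2−k_1)] ln[(k_2/k_1)(1 − D₀(k_2−k_1)/(k_1 L₀))]
= [1/(0.880−0.231)] ln[(0.880/0.231)(1 − 2.88×0.6490/(0.231×29.7))]
= (1/0.6490) ln[3.810 × 0.7276] = 1.541 × ln(2.772) = 1.541 × 1.019 = 1.571 d.
L(t_c) = L₀ e^(−k_1 t_c) = 29.7 × 0.6957 = 20.66 mg/L, and at the critical point k_2 D_c = k_1 L, so D_c = (0.231/0.880) × 20.66 = 5.424 mg/L.
Minimum DO = C_s − D_c = 11.2 − 5.424 = 5.776 mg/L.

t_c ≈ 1.57 d; D_c ≈ 5.42 mg/L; min DO ≈ 5.78 mg/L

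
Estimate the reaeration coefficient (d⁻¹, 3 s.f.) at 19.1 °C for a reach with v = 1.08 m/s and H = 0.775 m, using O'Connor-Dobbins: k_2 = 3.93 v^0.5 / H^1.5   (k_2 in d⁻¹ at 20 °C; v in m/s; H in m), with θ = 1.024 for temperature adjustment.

k_2 ≈ 5.86 d⁻¹

k_2(20) = 3.93 × 1.08^0.5 / 0.775^1.5 = 3.93 × 1.039 / 0.6823 = 5.986 d⁻¹.
k_2(19.1) = 5.986 × 1.024^(19.1−20) = 5.986 × 0.9789 = 5.860 d⁻¹.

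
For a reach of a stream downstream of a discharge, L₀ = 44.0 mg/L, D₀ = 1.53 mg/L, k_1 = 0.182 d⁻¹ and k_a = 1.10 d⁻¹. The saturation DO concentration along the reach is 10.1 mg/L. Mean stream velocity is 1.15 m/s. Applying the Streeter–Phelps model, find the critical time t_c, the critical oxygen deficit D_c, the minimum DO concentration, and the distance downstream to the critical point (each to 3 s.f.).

At the critical point dD/dt = 0, so k_1 L₀ e^(−k_1 t) = k_a D. Substituting D(t) from the Streeter–Phelps equation and solving for t gives
t_c = ln[(k_a/k_1)(1 − D₀(k_a−k_1)/(k_1 L₀))] / (k_a−k_1).
Here k_a−k_1 = 0.9180 d⁻¹ and 1 − D₀(k_a−k_1)/(k_1 L₀) = 1 − 1.53×0.9180/(0.182×44.0) = 0.8246, so
t_c = ln(6.044 × 0.8246) / 0.9180 = 1.606 / 0.9180 = 1.750 d.
L(t_c) = L₀ e^(−k_1 t_c) = 44.0 × 0.7273 = 32.00 mg/L, and at the critical point k_a D_c = k_1 L, so D_c = (0.182/1.10) × 32.00 = 5.295 mg/L.
Minimum DO = C_s − D_c = 10.1 − 5.295 = 4.805 mg/L.
x_c = v t_c = 1.15 m/s × 1.750 d × 86400 s/d = 173800 m ≈ 174 km.

t_c ≈ 1.75 d; D_c ≈ 5.29 mg/L; min DO ≈ 4.81 mg/L; x_c ≈ 174 km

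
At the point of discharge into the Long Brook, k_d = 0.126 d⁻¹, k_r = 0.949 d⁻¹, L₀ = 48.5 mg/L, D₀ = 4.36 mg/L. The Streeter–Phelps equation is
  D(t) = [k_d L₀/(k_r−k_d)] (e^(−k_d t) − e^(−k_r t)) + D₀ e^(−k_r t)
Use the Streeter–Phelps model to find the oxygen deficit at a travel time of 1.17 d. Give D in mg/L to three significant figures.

D ≈ 5.40 mg/L

k_d L₀/(k_r−k_d) = 0.126×48.5/(0.949−0.126) = 6.111/0.8230 = 7.425 mg/L.
e^(−k_d t) = e^(−0.126×1.170) = 0.8629; e^(−k_r t) = e^(−0.949×1.170) = 0.3295.
D = 7.425 × (0.8629 − 0.3295) + 4.36 × 0.3295 = 3.961 + 1.436 = 5.398 mg/L.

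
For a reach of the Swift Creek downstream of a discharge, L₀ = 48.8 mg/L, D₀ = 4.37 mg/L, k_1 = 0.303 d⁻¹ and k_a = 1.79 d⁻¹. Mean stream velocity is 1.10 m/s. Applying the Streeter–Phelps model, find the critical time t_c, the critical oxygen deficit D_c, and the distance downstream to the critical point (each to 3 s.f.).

t_c ≈ 0.805 d; D_c ≈ 6.47 mg/L; x_c ≈ 76.5 km

t_c = [1/(k_a−k_1)] ln[(k_a/k_1)(1 − D₀(k_a−k_1)/(k_1 L₀))]
= [1/(1.79−0.303)] ln[(1.79/0.303)(1 − 4.37×1.487/(0.303×48.8))]
= (1/1.487) ln[5.908 × 0.5605] = 0.6725 × ln(3.311) = 0.6725 × 1.197 = 0.8052 d.
L(t_c) = L₀ e^(−k_1 t_c) = 48.8 × 0.7835 = 38.23 mg/L, and at the critical point k_a D_c = k_1 L, so D_c = (0.303/1.79) × 38.23 = 6.472 mg/L.
x_c = v t_c = 1.10 m/s × 0.8052 d × 86400 s/d = 76530 m ≈ 76.5 km.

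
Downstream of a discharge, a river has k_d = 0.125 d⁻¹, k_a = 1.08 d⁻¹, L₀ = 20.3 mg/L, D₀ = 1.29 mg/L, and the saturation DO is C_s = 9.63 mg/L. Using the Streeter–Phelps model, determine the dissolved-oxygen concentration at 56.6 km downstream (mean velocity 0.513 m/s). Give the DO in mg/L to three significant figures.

DO ≈ 7.71 mg/L

Travel time t = x/v = 56.6 km / (0.513 m/s) = 56600 m / 0.513 m/s = 110300 s = 1.277 d.
k_d L₀/(k_a−k_d) = 0.125×20.3/(1.08−0.125) = 2.538/0.9550 = 2.657 mg/L.
e^(−k_d t) = e^(−0.125×1.277) = 0.8525; e^(−k_a t) = e^(−1.08×1.277) = 0.2518.
D = 2.657 × (0.8525 − 0.2518) + 1.29 × 0.2518 = 1.596 + 0.3248 = 1.921 mg/L.
DO = C_s − D = 9.63 − 1.921 = 7.709 mg/L.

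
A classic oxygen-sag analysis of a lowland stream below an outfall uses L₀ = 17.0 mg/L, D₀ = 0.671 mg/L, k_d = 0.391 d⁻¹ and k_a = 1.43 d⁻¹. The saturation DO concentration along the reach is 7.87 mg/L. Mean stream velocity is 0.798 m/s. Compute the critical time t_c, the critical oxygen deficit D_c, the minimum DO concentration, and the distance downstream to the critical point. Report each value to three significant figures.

t_c ≈ 1.14 d; D_c ≈ 2.97 mg/L; min DO ≈ 4.90 mg/L; x_c ≈ 78.7 km

At the critical point dD/dt = 0, so k_d L₀ e^(−k_d t) = k_a D. Substituting D(t) from the Streeter–Phelps equation and solving for t gives
t_c = ln[(k_a/k_d)(1 − D₀(k_a−k_d)/(k_d L₀))] / (k_a−k_d).
Here k_a−k_d = 1.039 d⁻¹ and 1 − D₀(k_a−k_d)/(k_d L₀) = 1 − 0.671×1.039/(0.391×17.0) = 0.8951, so
t_c = ln(3.657 × 0.8951) / 1.039 = 1.186 / 1.039 = 1.141 d.
L(t_c) = L₀ e^(−k_d t_c) = 17.0 × 0.6400 = 10.88 mg/L, and at the critical point k_a D_c = k_d L, so D_c = (0.391/1.43) × 10.88 = 2.975 mg/L.
Minimum DO = C_s − D_c = 7.87 − 2.975 = 4.895 mg/L.
x_c = v t_c = 0.798 m/s × 1.141 d × 86400 s/d = 78700 m ≈ 78.7 km.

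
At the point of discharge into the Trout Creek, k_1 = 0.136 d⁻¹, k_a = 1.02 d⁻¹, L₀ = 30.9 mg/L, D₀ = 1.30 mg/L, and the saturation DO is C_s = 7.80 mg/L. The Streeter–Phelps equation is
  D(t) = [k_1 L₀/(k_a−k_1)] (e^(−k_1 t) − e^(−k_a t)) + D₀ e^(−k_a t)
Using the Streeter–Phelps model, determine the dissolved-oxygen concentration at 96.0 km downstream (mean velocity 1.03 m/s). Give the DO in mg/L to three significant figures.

DO ≈ 4.84 mg/L

Travel time t = x/v = 96.0 km / (1.03 m/s) = 96000 m / 1.03 m/s = 93200 s = 1.079 d.
k_1 L₀/(k_a−k_1) = 0.136×30.9/(1.02−0.136) = 4.202/0.8840 = 4.754 mg/L.
e^(−k_1 t) = e^(−0.136×1.079) = 0.8635; e^(−k_a t) = e^(−1.02×1.079) = 0.3328.
D = 4.754 × (0.8635 − 0.3328) + 1.30 × 0.3328 = 2.523 + 0.4326 = 2.956 mg/L.
DO = C_s − D = 7.80 − 2.956 = 4.844 mg/L.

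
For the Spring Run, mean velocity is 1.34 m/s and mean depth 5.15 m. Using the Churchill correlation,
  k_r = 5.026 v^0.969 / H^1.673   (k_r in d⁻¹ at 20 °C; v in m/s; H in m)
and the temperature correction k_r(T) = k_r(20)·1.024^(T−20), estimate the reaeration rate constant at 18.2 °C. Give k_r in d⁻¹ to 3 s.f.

k_r ≈ 0.412 d⁻¹

k_r(20) = 5.026 × 1.34^0.969 / 5.15^1.673 = 5.026 × 1.328 / 15.52 = 0.4301 d⁻¹.
k_r(18.2) = 0.4301 × 1.024^(18.2−20) = 0.4301 × 0.9582 = 0.4121 d⁻¹.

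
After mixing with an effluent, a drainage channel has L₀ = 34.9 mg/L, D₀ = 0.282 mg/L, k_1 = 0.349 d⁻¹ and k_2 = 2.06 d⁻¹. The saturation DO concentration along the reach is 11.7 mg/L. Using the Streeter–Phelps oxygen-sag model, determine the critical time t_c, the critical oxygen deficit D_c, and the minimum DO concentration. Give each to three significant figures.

t_c = [1/(k_2−k_1)] ln[(k_2/k_1)(1 − D₀(k_2−k_1)/(k_1 L₀))]
= [1/(2.06−0.349)] ln[(2.06/0.349)(1 − 0.282×1.711/(0.349×34.9))]
= (1/1.711) ln[5.903 × 0.9604] = 0.5845 × ln(5.669) = 0.5845 × 1.735 = 1.014 d.
D_c = (k_1/k_2) L₀ e^(−k_1 t_c) = (0.349/2.06) × 34.9 × e^(−0.349×1.014) = 0.1694 × 34.9 × 0.7020 = 4.150 mg/L.
Minimum DO = C_s − D_c = 11.7 − 4.150 = 7.550 mg/L.

t_c ≈ 1.01 d; D_c ≈ 4.15 mg/L; min DO ≈ 7.55 mg/L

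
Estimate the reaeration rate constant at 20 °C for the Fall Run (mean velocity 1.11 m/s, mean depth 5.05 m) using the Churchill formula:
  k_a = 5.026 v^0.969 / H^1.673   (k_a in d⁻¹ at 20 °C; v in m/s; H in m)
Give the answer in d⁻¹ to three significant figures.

k_a = 5.026 × 1.11^0.969 / 5.05^1.673 = 5.026 × 1.106 / 15.02 = 0.3703 d⁻¹.

k_a ≈ 0.370 d⁻¹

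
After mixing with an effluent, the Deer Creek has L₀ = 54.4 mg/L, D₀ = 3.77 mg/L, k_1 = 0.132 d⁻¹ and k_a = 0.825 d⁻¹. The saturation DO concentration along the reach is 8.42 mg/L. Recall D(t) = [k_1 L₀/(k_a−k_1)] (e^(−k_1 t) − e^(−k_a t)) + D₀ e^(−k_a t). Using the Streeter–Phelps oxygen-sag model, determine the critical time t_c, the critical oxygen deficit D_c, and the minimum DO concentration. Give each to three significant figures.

t_c ≈ 1.99 d; D_c ≈ 6.69 mg/L; min DO ≈ 1.73 mg/L

t_c = [1/(k_a−k_1)] ln[(k_a/k_1)(1 − D₀(k_a−k_1)/(k_1 L₀))]
= [1/(0.825−0.132)] ln[(0.825/0.132)(1 − 3.77×0.6930/(0.132×54.4))]
= (1/0.6930) ln[6.250 × 0.6362] = 1.443 × ln(3.976) = 1.443 × 1.380 = 1.992 d.
L(t_c) = L₀ e^(−k_1 t_c) = 54.4 × 0.7688 = 41.82 mg/L, and at the critical point k_a D_c = k_1 L, so D_c = (0.132/0.825) × 41.82 = 6.692 mg/L.
Minimum DO = C_s − D_c = 8.42 − 6.692 = 1.728 mg/L.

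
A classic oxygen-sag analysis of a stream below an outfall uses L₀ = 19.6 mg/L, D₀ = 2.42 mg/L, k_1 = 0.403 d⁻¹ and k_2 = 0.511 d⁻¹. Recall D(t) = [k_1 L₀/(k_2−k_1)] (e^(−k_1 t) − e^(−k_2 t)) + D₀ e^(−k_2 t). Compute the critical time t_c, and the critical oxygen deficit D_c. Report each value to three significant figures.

t_c ≈ 1.89 d; D_c ≈ 7.23 mg/L

With k_2/k_1 = 1.268 and 1 − D₀(k_2−k_1)/(k_1 L₀) = 0.9669,
t_c = ln(1.268 × 0.9669) / (0.511 − 0.403) = ln(1.226) / 0.1080 = 0.2038/0.1080 = 1.887 d.
D_c = (k_1/k_2) L₀ e^(−k_1 t_c) = (0.403/0.511) × 19.6 × e^(−0.403×1.887) = 0.7886 × 19.6 × 0.4675 = 7.226 mg/L.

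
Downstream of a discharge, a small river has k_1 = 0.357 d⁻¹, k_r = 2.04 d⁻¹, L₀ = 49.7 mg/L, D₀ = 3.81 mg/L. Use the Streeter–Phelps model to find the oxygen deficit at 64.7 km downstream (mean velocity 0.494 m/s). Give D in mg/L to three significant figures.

D ≈ 5.83 mg/L

Travel time t = x/v = 64.7 km / (0.494 m/s) = 64700 m / 0.494 m/s = 131000 s = 1.516 d.
k_1 L₀/(k_r−k_1) = 0.357×49.7/(2.04−0.357) = 17.74/1.683 = 10.54 mg/L.
e^(−k_1 t) = e^(−0.357×1.516) = 0.5821; e^(−k_r t) = e^(−2.04×1.516) = 0.04539.
D = 10.54 × (0.5821 − 0.04539) + 3.81 × 0.04539 = 5.658 + 0.1729 = 5.831 mg/L.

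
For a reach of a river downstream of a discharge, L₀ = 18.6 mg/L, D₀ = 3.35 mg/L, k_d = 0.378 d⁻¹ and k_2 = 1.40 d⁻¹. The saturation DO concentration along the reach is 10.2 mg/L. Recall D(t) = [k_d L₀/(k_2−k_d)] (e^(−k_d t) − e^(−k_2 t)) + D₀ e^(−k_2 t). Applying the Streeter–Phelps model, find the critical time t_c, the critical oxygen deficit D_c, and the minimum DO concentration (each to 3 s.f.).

t_c = [1/(k_2−k_d)] ln[(k_2/k_d)(1 − D₀(k_2−k_d)/(k_d L₀))]
= [1/(1.40−0.378)] ln[(1.40/0.378)(1 − 3.35×1.022/(0.378×18.6))]
= (1/1.022) ln[3.704 × 0.5130] = 0.9785 × ln(1.900) = 0.9785 × 0.6419 = 0.6281 d.
L(t_c) = L₀ e^(−k_d t_c) = 18.6 × 0.7887 = 14.67 mg/L, and at the critical point k_2 D_c = k_d L, so D_c = (0.378/1.40) × 14.67 = 3.961 mg/L.
Minimum DO = C_s − D_c = 10.2 − 3.961 = 6.239 mg/L.

t_c ≈ 0.628 d; D_c ≈ 3.96 mg/L; min DO ≈ 6.24 mg/L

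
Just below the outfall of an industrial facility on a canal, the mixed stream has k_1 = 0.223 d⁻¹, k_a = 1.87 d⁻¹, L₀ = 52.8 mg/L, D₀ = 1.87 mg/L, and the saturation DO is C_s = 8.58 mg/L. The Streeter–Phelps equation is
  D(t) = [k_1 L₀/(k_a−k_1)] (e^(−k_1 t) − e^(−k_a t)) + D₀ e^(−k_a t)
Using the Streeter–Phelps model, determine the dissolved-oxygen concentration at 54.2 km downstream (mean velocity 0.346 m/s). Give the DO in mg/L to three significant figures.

DO ≈ 3.99 mg/L

Travel time t = x/v = 54.2 km / (0.346 m/s) = 54200 m / 0.346 m/s = 156600 s = 1.813 d.
k_1 L₀/(k_a−k_1) = 0.223×52.8/(1.87−0.223) = 11.77/1.647 = 7.149 mg/L.
e^(−k_1 t) = e^(−0.223×1.813) = 0.6674; e^(−k_a t) = e^(−1.87×1.813) = 0.03370.
D = 7.149 × (0.6674 − 0.03370) + 1.87 × 0.03370 = 4.531 + 0.06301 = 4.594 mg/L.
DO = C_s − D = 8.58 − 4.594 = 3.986 mg/L.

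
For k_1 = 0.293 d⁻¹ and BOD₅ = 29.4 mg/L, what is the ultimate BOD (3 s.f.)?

L₀ ≈ 38.2 mg/L

BOD₅ = L₀(1 − e^(−5k_1)) ⇒ L₀ = BOD₅ / (1 − e^(−5×0.293))
= 29.4 / (1 − 0.2311) = 29.4 / 0.7689 = 38.24 mg/L.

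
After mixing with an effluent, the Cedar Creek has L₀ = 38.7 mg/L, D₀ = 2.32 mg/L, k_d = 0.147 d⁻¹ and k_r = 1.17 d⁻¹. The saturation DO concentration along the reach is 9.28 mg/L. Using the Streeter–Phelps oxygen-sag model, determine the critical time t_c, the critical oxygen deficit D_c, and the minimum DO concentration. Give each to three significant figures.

At the critical point dD/dt = 0, so k_d L₀ e^(−k_d t) = k_r D. Substituting D(t) from the Streeter–Phelps equation and solving for t gives
t_c = ln[(k_r/k_d)(1 − D₀(k_r−k_d)/(k_d L₀))] / (k_r−k_d).
Here k_r−k_d = 1.023 d⁻¹ and 1 − D₀(k_r−k_d)/(k_d L₀) = 1 − 2.32×1.023/(0.147×38.7) = 0.5828, so
t_c = ln(7.959 × 0.5828) / 1.023 = 1.534 / 1.023 = 1.500 d.
D_c = (k_d/k_r) L₀ e^(−k_d t_c) = (0.147/1.17) × 38.7 × e^(−0.147×1.500) = 0.1256 × 38.7 × 0.8021 = 3.900 mg/L.
Minimum DO = C_s − D_c = 9.28 − 3.900 = 5.380 mg/L.

t_c ≈ 1.50 d; D_c ≈ 3.90 mg/L; min DO ≈ 5.38 mg/L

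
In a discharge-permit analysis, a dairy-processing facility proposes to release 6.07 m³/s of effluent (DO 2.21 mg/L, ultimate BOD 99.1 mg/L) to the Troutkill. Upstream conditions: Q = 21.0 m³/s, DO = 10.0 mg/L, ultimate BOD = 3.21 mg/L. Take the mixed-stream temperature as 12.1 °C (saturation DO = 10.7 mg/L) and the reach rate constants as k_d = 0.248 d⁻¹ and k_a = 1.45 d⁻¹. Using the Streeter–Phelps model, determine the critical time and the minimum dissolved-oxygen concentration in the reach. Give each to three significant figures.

t_c ≈ 0.925 d; minimum DO ≈ 7.34 mg/L

Mixed DO = (21.0×10.0 + 6.07×2.21)/(21.0+6.07) = 223.4/27.07 = 8.253 mg/L.
Mixed L₀ = (21.0×3.21 + 6.07×99.1)/(27.07) = 668.9/27.07 = 24.71 mg/L.
Initial deficit D₀ = C_s − DO₀ = 10.7 − 8.253 = 2.447 mg/L.
t_c = (1/1.202) ln[(1.45/0.248)(1 − 2.447×1.202/(0.248×24.71))] = 0.8319 × ln(3.041) = 0.9253 d.
D_c = (0.248/1.45) × 24.71 × e^(−0.248×0.9253) = 0.1710 × 24.71 × 0.7950 = 3.360 mg/L.
Minimum DO = 10.7 − 3.360 = 7.340 mg/L.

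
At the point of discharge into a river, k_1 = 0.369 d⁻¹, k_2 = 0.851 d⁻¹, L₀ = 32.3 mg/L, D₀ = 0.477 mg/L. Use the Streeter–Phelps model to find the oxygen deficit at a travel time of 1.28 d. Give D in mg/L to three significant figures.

D ≈ 7.26 mg/L

k_1 L₀/(k_2−k_1) = 0.369×32.3/(0.851−0.369) = 11.92/0.4820 = 24.73 mg/L.
e^(−k_1 t) = e^(−0.369×1.280) = 0.6236; e^(−k_2 t) = e^(−0.851×1.280) = 0.3365.
D = 24.73 × (0.6236 − 0.3365) + 0.477 × 0.3365 = 7.099 + 0.1605 = 7.260 mg/L.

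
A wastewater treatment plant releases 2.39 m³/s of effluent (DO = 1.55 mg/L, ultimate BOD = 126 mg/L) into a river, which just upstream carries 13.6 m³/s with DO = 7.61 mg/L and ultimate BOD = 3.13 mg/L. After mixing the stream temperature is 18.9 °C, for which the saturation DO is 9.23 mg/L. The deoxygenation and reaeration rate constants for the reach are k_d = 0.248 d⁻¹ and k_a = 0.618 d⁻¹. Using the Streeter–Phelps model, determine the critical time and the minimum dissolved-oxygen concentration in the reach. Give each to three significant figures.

t_c ≈ 1.95 d; minimum DO ≈ 3.91 mg/L

Mixed DO = (13.6×7.61 + 2.39×1.55)/(13.6+2.39) = 107.2/15.99 = 6.704 mg/L.
Mixed L₀ = (13.6×3.13 + 2.39×126)/(15.99) = 343.7/15.99 = 21.50 mg/L.
Initial deficit D₀ = C_s − DO₀ = 9.23 − 6.704 = 2.526 mg/L.
t_c = (1/0.3700) ln[(0.618/0.248)(1 − 2.526×0.3700/(0.248×21.50))] = 2.703 × ln(2.055) = 1.947 d.
D_c = (0.248/0.618) × 21.50 × e^(−0.248×1.947) = 0.4013 × 21.50 × 0.6171 = 5.323 mg/L.
Minimum DO = 9.23 − 5.323 = 3.907 mg/L.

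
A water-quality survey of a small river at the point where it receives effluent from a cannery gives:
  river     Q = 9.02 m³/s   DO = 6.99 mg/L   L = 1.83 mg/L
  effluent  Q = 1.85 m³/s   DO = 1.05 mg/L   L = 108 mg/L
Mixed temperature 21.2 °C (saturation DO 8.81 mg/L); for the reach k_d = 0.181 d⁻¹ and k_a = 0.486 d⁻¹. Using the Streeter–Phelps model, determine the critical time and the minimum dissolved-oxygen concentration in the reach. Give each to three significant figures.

Mixed DO = (9.02×6.99 + 1.85×1.05)/(9.02+1.85) = 64.99/10.87 = 5.979 mg/L.
Mixed L₀ = (9.02×1.83 + 1.85×108)/(10.87) = 216.3/10.87 = 19.90 mg/L.
Initial deficit D₀ = C_s − DO₀ = 8.81 − 5.979 = 2.831 mg/L.
t_c = (1/0.3050) ln[(0.486/0.181)(1 − 2.831×0.3050/(0.181×19.90))] = 3.279 × ln(2.041) = 2.340 d.
D_c = (0.181/0.486) × 19.90 × e^(−0.181×2.340) = 0.3724 × 19.90 × 0.6547 = 4.852 mg/L.
Minimum DO = 8.81 − 4.852 = 3.958 mg/L.

t_c ≈ 2.34 d; minimum DO ≈ 3.96 mg/L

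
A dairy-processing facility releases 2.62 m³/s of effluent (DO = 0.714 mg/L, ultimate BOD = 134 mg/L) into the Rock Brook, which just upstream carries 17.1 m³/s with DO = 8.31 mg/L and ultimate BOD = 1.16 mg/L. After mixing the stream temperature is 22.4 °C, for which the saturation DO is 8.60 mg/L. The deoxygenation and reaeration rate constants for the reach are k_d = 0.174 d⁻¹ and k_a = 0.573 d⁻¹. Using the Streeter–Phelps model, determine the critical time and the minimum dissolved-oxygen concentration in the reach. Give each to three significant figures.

Mixed DO = (17.1×8.31 + 2.62×0.714)/(17.1+2.62) = 144.0/19.72 = 7.301 mg/L.
Mixed L₀ = (17.1×1.16 + 2.62×134)/(19.72) = 370.9/19.72 = 18.81 mg/L.
Initial deficit D₀ = C_s − DO₀ = 8.60 − 7.301 = 1.299 mg/L.
t_c = (1/0.3990) ln[(0.573/0.174)(1 − 1.299×0.3990/(0.174×18.81))] = 2.506 × ln(2.772) = 2.555 d.
D_c = (0.174/0.573) × 18.81 × e^(−0.174×2.555) = 0.3037 × 18.81 × 0.6411 = 3.662 mg/L.
Minimum DO = 8.60 − 3.662 = 4.938 mg/L.

t_c ≈ 2.55 d; minimum DO ≈ 4.94 mg/L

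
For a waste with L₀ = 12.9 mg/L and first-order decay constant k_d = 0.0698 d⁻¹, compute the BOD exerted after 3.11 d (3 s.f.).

y ≈ 2.52 mg/L

y_t = L₀(1 − e^(−k_d t)) = 12.9 × (1 − e^(−0.0698×3.11))
= 12.9 × (1 − 0.8049) = 12.9 × 0.1951 = 2.517 mg/L.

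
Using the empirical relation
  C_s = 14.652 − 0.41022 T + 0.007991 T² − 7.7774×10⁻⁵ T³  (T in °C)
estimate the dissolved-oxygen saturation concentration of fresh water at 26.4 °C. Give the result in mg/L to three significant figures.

C_s = 14.652 − 0.41022×26.4 + 0.007991×26.4² − 7.7774×10⁻⁵×26.4³ = 7.961 mg/L.

C_s ≈ 7.96 mg/L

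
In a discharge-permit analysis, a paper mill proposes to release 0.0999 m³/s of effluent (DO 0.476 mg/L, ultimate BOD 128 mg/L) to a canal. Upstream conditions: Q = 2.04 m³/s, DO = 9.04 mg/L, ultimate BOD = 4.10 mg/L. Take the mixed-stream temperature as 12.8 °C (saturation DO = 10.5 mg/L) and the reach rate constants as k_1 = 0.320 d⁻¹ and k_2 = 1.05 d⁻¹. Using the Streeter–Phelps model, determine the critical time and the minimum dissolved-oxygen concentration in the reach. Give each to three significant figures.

Mixed DO = (2.04×9.04 + 0.0999×0.476)/(2.04+0.0999) = 18.49/2.140 = 8.640 mg/L.
Mixed L₀ = (2.04×4.10 + 0.0999×128)/(2.140) = 21.15/2.140 = 9.884 mg/L.
Initial deficit D₀ = C_s − DO₀ = 10.5 − 8.640 = 1.860 mg/L.
t_c = (1/0.7300) ln[(1.05/0.320)(1 − 1.860×0.7300/(0.320×9.884))] = 1.370 × ln(1.873) = 0.8595 d.
D_c = (0.320/1.05) × 9.884 × e^(−0.320×0.8595) = 0.3048 × 9.884 × 0.7595 = 2.288 mg/L.
Minimum DO = 10.5 − 2.288 = 8.212 mg/L.

t_c ≈ 0.860 d; minimum DO ≈ 8.21 mg/L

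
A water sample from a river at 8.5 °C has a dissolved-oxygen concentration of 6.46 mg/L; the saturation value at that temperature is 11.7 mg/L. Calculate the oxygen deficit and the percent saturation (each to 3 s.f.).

D ≈ 5.24 mg/L; 55.2 % saturation

D = C_s − C = 11.7 − 6.46 = 5.24 mg/L.
% saturation = 6.46/11.7 × 100 = 55.2 %.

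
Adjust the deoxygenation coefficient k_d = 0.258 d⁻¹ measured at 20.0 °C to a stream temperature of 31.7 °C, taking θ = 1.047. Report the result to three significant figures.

k_d(T₂) = k_d(T₁) · θ^(T₂−T₁) = 0.258 × 1.047^(31.7−20.0)
= 0.258 × 1.047^11.7 = 0.258 × 1.711 = 0.4416 d⁻¹.

k_d ≈ 0.442 d⁻¹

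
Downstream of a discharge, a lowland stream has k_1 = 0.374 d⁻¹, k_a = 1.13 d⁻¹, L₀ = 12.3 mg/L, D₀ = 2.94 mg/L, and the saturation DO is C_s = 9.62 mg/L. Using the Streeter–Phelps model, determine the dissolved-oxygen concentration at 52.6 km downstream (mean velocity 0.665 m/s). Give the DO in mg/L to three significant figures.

DO ≈ 6.42 mg/L

Travel time t = x/v = 52.6 km / (0.665 m/s) = 52600 m / 0.665 m/s = 79100 s = 0.9155 d.
k_1 L₀/(k_a−k_1) = 0.374×12.3/(1.13−0.374) = 4.600/0.7560 = 6.085 mg/L.
e^(−k_1 t) = e^(−0.374×0.9155) = 0.7101; e^(−k_a t) = e^(−1.13×0.9155) = 0.3554.
D = 6.085 × (0.7101 − 0.3554) + 2.94 × 0.3554 = 2.158 + 1.045 = 3.203 mg/L.
DO = C_s − D = 9.62 − 3.203 = 6.417 mg/L.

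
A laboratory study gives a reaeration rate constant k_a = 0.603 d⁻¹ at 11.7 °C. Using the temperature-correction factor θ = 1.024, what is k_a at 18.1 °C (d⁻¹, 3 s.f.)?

k_a ≈ 0.702 d⁻¹

k_a(T₂) = k_a(T₁) · θ^(T₂−T₁) = 0.603 × 1.024^(18.1−11.7)
= 0.603 × 1.024^6.40 = 0.603 × 1.164 = 0.7018 d⁻¹.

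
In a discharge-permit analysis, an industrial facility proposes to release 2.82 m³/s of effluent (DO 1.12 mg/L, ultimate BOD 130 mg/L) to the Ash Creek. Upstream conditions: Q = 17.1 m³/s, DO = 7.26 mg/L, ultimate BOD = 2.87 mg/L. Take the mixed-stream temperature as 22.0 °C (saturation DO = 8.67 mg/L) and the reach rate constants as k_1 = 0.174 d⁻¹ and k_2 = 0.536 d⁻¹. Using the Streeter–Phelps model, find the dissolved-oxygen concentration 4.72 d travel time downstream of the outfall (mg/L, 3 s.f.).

DO ≈ 4.88 mg/L

Mixed DO = (17.1×7.26 + 2.82×1.12)/(17.1+2.82) = 127.3/19.92 = 6.391 mg/L.
Mixed L₀ = (17.1×2.87 + 2.82×130)/(19.92) = 415.7/19.92 = 20.87 mg/L.
Initial deficit D₀ = C_s − DO₀ = 8.67 − 6.391 = 2.279 mg/L.
D(4.72) = [0.174×20.87/(0.536−0.174)](e^(−0.174×4.72) − e^(−0.536×4.72)) + 2.279 e^(−0.536×4.72)
= 10.03 × (0.4399 − 0.07967) + 2.279 × 0.07967 = 3.794 mg/L.
DO = 8.67 − 3.794 = 4.876 mg/L.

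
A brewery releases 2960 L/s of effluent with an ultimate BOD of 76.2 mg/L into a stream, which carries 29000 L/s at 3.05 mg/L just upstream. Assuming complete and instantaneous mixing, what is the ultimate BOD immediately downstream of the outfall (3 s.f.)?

Flow-weighted mixing: C = (Q_r C_r + Q_w C_w)/(Q_r + Q_w)
= (29000×3.05 + 2960×76.2)/(29000 + 2960) = 314000/31960 = 9.825 mg/L.

9.82 mg/L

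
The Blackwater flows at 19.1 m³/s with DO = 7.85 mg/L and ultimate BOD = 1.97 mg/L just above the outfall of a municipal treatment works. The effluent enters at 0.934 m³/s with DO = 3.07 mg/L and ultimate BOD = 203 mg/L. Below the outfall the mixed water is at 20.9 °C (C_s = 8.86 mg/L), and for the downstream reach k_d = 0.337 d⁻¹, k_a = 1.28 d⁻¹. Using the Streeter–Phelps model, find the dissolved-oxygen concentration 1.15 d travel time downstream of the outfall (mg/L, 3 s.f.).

DO ≈ 6.76 mg/L

Mixed DO = (19.1×7.85 + 0.934×3.07)/(19.1+0.934) = 152.8/20.03 = 7.627 mg/L.
Mixed L₀ = (19.1×1.97 + 0.934×203)/(20.03) = 227.2/20.03 = 11.34 mg/L.
Initial deficit D₀ = C_s − DO₀ = 8.86 − 7.627 = 1.233 mg/L.
D(1.15) = [0.337×11.34/(1.28−0.337)](e^(−0.337×1.15) − e^(−1.28×1.15)) + 1.233 e^(−1.28×1.15)
= 4.053 × (0.6787 − 0.2295) + 1.233 × 0.2295 = 2.104 mg/L.
DO = 8.86 − 2.104 = 6.756 mg/L.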